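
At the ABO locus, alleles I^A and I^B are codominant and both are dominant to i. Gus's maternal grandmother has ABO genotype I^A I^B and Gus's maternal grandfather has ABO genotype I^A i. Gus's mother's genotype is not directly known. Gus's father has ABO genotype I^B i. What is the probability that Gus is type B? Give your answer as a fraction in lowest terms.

Gus's mother's ABO genotype from I^A I^B × I^A i: 1/4 I^A I^A, 1/4 I^A I^B, 1/4 I^A i, 1/4 I^B i.
Crossing each possibility with the father I^B i and summing P(type B): 1/4·0 + 1/4·1/2 + 1/4·1/4 + 1/4·3/4 = 3/8.

3/8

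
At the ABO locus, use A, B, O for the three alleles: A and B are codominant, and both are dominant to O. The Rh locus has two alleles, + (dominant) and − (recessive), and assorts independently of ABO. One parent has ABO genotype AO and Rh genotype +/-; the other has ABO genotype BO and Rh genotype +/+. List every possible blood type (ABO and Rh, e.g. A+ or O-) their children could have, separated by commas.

Gametes from AO × BO give offspring ABO genotypes AB, AO, BO, OO, i.e. phenotypes O, A, B, AB.
Rh cross +/- × +/+ → phenotypes Rh+.
Combining independently: O+, A+, B+, AB+.

O+, A+, B+, AB+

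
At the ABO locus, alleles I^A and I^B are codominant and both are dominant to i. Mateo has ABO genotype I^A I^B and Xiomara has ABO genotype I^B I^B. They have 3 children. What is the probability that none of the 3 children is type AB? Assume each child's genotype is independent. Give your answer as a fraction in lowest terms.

1/8

ABO cross I^A I^B × I^B I^B → 1/2 B, 1/2 AB.
So P(type AB) = 1/2 per child.
P(not type AB) = 1/2 for one child; (1/2)^3 = 1/8.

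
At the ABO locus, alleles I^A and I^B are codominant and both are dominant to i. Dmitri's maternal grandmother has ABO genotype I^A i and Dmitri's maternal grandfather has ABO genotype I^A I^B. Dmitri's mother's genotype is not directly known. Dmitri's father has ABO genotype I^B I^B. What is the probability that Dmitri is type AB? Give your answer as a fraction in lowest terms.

Dmitri's mother's ABO genotype from I^A i × I^A I^B: 1/4 I^A I^A, 1/4 I^A I^B, 1/4 I^A i, 1/4 I^B i.
Crossing each possibility with the father I^B I^B and summing P(type AB): 1/4·1 + 1/4·1/2 + 1/4·1/2 + 1/4·0 = 1/2.

1/2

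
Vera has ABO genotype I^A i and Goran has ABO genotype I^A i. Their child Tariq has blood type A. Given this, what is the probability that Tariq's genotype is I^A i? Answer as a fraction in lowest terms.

2/3

Cross I^A i × I^A i → 1/4 I^A I^A, 1/2 I^A i, 1/4 i i.
Type-A genotypes among offspring: I^A I^A (1/4), I^A i (1/2); total 3/4.
P(I^A i | type A) = (1/2) / (3/4) = 2/3.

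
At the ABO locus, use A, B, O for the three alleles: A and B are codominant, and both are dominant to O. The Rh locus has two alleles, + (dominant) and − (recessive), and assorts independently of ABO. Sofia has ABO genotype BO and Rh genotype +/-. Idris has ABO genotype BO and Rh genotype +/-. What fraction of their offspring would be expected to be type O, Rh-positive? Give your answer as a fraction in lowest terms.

ABO cross BO × BO → offspring phenotypes: 1/4 O, 3/4 B.
Rh cross +/- × +/- → 3/4 Rh+, 1/4 Rh-.
Independent loci: P(type O, Rh-positive) = 1/4 × 3/4 = 3/16.

3/16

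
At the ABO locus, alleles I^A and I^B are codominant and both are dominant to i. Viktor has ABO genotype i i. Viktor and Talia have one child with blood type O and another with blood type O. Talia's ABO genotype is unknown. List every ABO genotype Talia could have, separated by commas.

I^A i, I^B i, i i

For each candidate genotype of Talia, check whether crossing it with i i can produce every observed child phenotype.
  I^A I^A → possible child types {A} ✗
  I^A I^B → possible child types {A, B} ✗
  I^A i → possible child types {O, A} ✓
  I^B I^B → possible child types {B} ✗
  I^B i → possible child types {O, B} ✓
  i i → possible child types {O} ✓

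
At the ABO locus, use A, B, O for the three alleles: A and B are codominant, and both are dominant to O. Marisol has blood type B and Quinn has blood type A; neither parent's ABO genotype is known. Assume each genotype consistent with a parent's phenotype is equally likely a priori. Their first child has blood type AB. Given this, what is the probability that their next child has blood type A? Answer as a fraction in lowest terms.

Possible genotypes: Marisol ∈ {BB, BO}; Quinn ∈ {AA, AO}.
Weight each parental genotype pair by prior × P(type-AB child):
  BB × AA: posterior weight 4/9; P(next child type A) = 0.
  BB × AO: posterior weight 2/9; P(next child type A) = 0.
  BO × AA: posterior weight 2/9; P(next child type A) = 1/2.
  BO × AO: posterior weight 1/9; P(next child type A) = 1/4.
Weighted sum = 5/36.

5/36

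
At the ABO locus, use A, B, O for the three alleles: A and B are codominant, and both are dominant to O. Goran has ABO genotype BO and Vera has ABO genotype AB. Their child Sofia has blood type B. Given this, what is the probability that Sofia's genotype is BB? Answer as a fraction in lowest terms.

Cross BO × AB → 1/4 AB, 1/4 AO, 1/4 BB, 1/4 BO.
Type-B genotypes among offspring: BB (1/4), BO (1/4); total 1/2.
P(BB | type B) = (1/4) / (1/2) = 1/2.

1/2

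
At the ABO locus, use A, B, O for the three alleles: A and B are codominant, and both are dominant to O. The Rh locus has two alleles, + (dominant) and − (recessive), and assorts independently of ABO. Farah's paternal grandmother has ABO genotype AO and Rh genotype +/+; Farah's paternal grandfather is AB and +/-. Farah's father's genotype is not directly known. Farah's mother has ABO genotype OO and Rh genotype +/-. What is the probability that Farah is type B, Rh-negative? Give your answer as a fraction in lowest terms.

Farah's father's ABO genotype from AO × AB: 1/4 AA, 1/4 AB, 1/4 AO, 1/4 BO.
Crossing each possibility with the mother OO and summing P(type B): 1/4·0 + 1/4·1/2 + 1/4·0 + 1/4·1/2 = 1/4.
Similarly for Rh via the father's Rh distribution: P(Rh-) = 1/8.
Independent loci: 1/4 × 1/8 = 1/32.

1/32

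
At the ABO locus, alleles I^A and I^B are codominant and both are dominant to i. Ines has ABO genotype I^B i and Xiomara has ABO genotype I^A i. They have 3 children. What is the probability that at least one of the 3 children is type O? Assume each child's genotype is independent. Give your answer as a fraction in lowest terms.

37/64

ABO cross I^B i × I^A i → 1/4 O, 1/4 A, 1/4 B, 1/4 AB.
So P(type O) = 1/4 per child.
P(none) = (3/4)^3 = 27/64; P(at least one) = 1 − 27/64 = 37/64.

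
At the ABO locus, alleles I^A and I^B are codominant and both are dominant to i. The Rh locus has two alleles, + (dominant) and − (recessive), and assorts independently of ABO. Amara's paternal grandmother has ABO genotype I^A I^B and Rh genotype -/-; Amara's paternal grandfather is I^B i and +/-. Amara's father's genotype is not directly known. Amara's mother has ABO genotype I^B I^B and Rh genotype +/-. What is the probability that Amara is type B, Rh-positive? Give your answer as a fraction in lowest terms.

15/32

Amara's father's ABO genotype from I^A I^B × I^B i: 1/4 I^A I^B, 1/4 I^A i, 1/4 I^B I^B, 1/4 I^B i.
Crossing each possibility with the mother I^B I^B and summing P(type B): 1/4·1/2 + 1/4·1/2 + 1/4·1 + 1/4·1 = 3/4.
Similarly for Rh via the father's Rh distribution: P(Rh+) = 5/8.
Independent loci: 3/4 × 5/8 = 15/32.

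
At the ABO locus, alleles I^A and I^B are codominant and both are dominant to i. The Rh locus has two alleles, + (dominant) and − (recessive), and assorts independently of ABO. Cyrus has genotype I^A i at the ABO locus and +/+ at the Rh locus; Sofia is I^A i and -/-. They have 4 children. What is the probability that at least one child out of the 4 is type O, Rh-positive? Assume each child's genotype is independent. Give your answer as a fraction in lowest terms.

ABO cross I^A i × I^A i → 1/4 O, 3/4 A.
Rh cross +/+ × -/- → 1 Rh+; so P(type O, Rh-positive) = 1/4 × 1 = 1/4 per child.
P(none) = (3/4)^4 = 81/256; P(at least one) = 1 − 81/256 = 175/256.

175/256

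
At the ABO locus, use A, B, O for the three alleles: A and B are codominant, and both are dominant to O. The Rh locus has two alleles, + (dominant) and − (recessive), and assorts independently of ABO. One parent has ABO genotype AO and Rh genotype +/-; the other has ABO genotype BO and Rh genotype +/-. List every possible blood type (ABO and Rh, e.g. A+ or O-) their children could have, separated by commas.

Gametes from AO × BO give offspring ABO genotypes AB, AO, BO, OO, i.e. phenotypes O, A, B, AB.
Rh cross +/- × +/- → phenotypes Rh+, Rh-.
Combining independently: O+, O-, A+, A-, B+, B-, AB+, AB-.

O+, O-, A+, A-, B+, B-, AB+, AB-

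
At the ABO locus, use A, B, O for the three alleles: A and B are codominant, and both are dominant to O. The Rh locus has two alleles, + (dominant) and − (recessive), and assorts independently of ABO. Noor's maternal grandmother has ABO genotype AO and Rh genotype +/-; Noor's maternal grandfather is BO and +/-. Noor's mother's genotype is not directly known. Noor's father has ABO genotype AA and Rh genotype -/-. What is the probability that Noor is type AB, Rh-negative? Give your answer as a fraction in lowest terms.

Noor's mother's ABO genotype from AO × BO: 1/4 AB, 1/4 AO, 1/4 BO, 1/4 OO.
Crossing each possibility with the father AA and summing P(type AB): 1/4·1/2 + 1/4·0 + 1/4·1/2 + 1/4·0 = 1/4.
Similarly for Rh via the mother's Rh distribution: P(Rh-) = 1/2.
Independent loci: 1/4 × 1/2 = 1/8.

1/8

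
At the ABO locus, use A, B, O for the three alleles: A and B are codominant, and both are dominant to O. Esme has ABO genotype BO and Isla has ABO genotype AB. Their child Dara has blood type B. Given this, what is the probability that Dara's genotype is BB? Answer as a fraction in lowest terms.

Cross BO × AB → 1/4 AB, 1/4 AO, 1/4 BB, 1/4 BO.
Type-B genotypes among offspring: BB (1/4), BO (1/4); total 1/2.
P(BB | type B) = (1/4) / (1/2) = 1/2.

1/2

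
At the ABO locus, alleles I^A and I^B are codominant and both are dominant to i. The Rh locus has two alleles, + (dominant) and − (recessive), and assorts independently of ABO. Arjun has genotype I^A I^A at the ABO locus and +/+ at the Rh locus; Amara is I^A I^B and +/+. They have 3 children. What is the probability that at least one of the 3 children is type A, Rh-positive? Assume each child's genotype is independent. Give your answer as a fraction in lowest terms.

ABO cross I^A I^A × I^A I^B → 1/2 A, 1/2 AB.
Rh cross +/+ × +/+ → 1 Rh+; so P(type A, Rh-positive) = 1/2 × 1 = 1/2 per child.
P(none) = (1/2)^3 = 1/8; P(at least one) = 1 − 1/8 = 7/8.

7/8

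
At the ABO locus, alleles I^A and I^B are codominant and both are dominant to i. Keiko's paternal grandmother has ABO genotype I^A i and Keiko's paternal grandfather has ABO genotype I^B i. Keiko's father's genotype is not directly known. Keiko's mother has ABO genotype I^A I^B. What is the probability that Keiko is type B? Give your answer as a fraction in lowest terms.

Keiko's father's ABO genotype from I^A i × I^B i: 1/4 I^A I^B, 1/4 I^A i, 1/4 I^B i, 1/4 i i.
Crossing each possibility with the mother I^A I^B and summing P(type B): 1/4·1/4 + 1/4·1/4 + 1/4·1/2 + 1/4·1/2 = 3/8.

3/8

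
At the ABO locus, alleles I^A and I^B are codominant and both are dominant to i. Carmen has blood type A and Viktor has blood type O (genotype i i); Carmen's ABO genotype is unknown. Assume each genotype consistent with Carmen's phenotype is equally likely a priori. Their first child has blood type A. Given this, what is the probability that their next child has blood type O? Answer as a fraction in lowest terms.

1/6

Possible genotypes: Carmen ∈ {I^A I^A, I^A i}; Viktor ∈ {i i}.
Weight each parental genotype pair by prior × P(type-A child):
  I^A I^A × i i: posterior weight 2/3; P(next child type O) = 0.
  I^A i × i i: posterior weight 1/3; P(next child type O) = 1/2.
Weighted sum = 1/6.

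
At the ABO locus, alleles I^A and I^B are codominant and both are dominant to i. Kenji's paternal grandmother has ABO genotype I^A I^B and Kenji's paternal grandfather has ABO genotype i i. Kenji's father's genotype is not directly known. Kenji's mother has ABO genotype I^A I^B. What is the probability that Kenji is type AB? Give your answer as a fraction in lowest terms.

Kenji's father's ABO genotype from I^A I^B × i i: 1/2 I^A i, 1/2 I^B i.
Crossing each possibility with the mother I^A I^B and summing P(type AB): 1/2·1/4 + 1/2·1/4 = 1/4.

1/4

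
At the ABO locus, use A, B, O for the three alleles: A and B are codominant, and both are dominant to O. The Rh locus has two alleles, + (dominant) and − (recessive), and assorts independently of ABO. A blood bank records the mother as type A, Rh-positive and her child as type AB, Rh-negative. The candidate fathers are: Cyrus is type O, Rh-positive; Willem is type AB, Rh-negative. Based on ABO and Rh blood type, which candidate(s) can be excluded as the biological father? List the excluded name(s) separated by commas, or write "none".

A candidate is excluded only if no genotype consistent with his phenotype could produce a type AB, Rh-negative child with a type A, Rh-positive mother.
Cyrus (type O, Rh+): no genotype consistent with that phenotype can produce a type-AB Rh- child with a type-A mother.

Cyrus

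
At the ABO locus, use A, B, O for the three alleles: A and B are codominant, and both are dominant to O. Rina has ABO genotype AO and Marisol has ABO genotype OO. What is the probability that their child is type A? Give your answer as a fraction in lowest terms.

1/2

ABO cross AO × OO → offspring phenotypes: 1/2 O, 1/2 A.
So P(type A) = 1/2.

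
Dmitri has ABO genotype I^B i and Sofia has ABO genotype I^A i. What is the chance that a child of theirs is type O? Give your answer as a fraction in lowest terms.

1/4

ABO cross I^B i × I^A i → offspring phenotypes: 1/4 O, 1/4 A, 1/4 B, 1/4 AB.
So P(type O) = 1/4.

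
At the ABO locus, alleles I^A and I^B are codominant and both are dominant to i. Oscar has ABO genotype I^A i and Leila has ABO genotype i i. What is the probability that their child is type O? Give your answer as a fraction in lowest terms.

ABO cross I^A i × i i → offspring phenotypes: 1/2 O, 1/2 A.
So P(type O) = 1/2.

1/2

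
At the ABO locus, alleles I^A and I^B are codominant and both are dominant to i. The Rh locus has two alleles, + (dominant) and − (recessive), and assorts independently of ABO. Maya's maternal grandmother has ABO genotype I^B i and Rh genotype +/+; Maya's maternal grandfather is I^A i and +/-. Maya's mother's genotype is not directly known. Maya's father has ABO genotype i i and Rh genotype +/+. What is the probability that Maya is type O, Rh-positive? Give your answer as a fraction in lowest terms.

Maya's mother's ABO genotype from I^B i × I^A i: 1/4 I^A I^B, 1/4 I^A i, 1/4 I^B i, 1/4 i i.
Crossing each possibility with the father i i and summing P(type O): 1/4·0 + 1/4·1/2 + 1/4·1/2 + 1/4·1 = 1/2.
Similarly for Rh via the mother's Rh distribution: P(Rh+) = 1.
Independent loci: 1/2 × 1 = 1/2.

1/2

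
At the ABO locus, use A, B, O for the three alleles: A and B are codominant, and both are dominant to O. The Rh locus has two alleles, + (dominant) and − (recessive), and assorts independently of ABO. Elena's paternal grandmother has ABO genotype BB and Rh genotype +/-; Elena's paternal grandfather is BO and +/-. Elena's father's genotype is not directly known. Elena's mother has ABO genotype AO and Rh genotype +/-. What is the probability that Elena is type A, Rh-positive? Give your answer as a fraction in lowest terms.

Elena's father's ABO genotype from BB × BO: 1/2 BB, 1/2 BO.
Crossing each possibility with the mother AO and summing P(type A): 1/2·0 + 1/2·1/4 = 1/8.
Similarly for Rh via the father's Rh distribution: P(Rh+) = 3/4.
Independent loci: 1/8 × 3/4 = 3/32.

3/32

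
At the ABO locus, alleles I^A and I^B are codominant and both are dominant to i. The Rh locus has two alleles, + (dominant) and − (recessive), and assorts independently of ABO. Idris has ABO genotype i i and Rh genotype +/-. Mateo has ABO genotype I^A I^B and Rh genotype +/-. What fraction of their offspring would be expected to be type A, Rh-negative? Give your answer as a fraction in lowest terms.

1/8

ABO cross i i × I^A I^B → offspring phenotypes: 1/2 A, 1/2 B.
Rh cross +/- × +/- → 3/4 Rh+, 1/4 Rh-.
Independent loci: P(type A, Rh-negative) = 1/2 × 1/4 = 1/8.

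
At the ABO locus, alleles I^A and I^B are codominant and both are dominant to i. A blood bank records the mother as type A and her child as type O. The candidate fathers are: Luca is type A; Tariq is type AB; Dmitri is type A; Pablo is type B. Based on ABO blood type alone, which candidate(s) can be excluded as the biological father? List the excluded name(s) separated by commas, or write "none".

Tariq

A candidate is excluded only if no genotype consistent with his phenotype could produce a type O child with a type A mother.
Tariq (type AB): no genotype consistent with that phenotype can produce a type-O child with a type-A mother.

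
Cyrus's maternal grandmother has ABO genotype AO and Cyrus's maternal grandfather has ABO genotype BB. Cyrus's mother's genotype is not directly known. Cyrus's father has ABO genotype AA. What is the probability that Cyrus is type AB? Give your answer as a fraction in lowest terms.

Cyrus's mother's ABO genotype from AO × BB: 1/2 AB, 1/2 BO.
Crossing each possibility with the father AA and summing P(type AB): 1/2·1/2 + 1/2·1/2 = 1/2.

1/2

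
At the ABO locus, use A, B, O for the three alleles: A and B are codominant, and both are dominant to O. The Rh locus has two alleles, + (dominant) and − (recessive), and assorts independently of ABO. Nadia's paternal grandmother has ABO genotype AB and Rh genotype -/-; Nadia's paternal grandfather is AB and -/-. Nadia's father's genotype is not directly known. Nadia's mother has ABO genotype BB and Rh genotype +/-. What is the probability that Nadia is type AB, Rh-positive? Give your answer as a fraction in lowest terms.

1/4

Nadia's father's ABO genotype from AB × AB: 1/4 AA, 1/2 AB, 1/4 BB.
Crossing each possibility with the mother BB and summing P(type AB): 1/4·1 + 1/2·1/2 + 1/4·0 = 1/2.
Similarly for Rh via the father's Rh distribution: P(Rh+) = 1/2.
Independent loci: 1/2 × 1/2 = 1/4.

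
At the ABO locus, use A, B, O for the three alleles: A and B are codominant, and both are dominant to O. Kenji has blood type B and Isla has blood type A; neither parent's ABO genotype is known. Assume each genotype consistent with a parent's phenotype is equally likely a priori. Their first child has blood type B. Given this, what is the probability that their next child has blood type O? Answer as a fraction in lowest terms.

Possible genotypes: Kenji ∈ {BB, BO}; Isla ∈ {AA, AO}.
Weight each parental genotype pair by prior × P(type-B child):
  BB × AO: posterior weight 2/3; P(next child type O) = 0.
  BO × AO: posterior weight 1/3; P(next child type O) = 1/4.
Weighted sum = 1/12.

1/12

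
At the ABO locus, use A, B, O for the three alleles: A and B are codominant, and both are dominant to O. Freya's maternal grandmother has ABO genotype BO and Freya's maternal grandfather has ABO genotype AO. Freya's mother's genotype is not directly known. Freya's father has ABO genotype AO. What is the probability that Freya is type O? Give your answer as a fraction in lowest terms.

Freya's mother's ABO genotype from BO × AO: 1/4 AB, 1/4 AO, 1/4 BO, 1/4 OO.
Crossing each possibility with the father AO and summing P(type O): 1/4·0 + 1/4·1/4 + 1/4·1/4 + 1/4·1/2 = 1/4.

1/4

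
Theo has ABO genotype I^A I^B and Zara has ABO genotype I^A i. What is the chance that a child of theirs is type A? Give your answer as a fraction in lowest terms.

ABO cross I^A I^B × I^A i → offspring phenotypes: 1/2 A, 1/4 B, 1/4 AB.
So P(type A) = 1/2.

1/2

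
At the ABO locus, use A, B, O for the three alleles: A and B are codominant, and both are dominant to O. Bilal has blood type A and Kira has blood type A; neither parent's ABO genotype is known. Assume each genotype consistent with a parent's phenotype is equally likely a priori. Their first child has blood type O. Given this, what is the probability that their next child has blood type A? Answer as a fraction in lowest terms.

Possible genotypes: Bilal ∈ {AA, AO}; Kira ∈ {AA, AO}.
Weight each parental genotype pair by prior × P(type-O child):
  AO × AO: posterior weight 1; P(next child type A) = 3/4.
Weighted sum = 3/4.

3/4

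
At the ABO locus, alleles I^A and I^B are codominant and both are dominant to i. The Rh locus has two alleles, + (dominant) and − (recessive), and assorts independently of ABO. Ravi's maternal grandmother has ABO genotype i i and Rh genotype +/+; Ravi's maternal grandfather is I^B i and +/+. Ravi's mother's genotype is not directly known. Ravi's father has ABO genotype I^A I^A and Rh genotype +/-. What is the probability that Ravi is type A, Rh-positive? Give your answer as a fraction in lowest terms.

3/4

Ravi's mother's ABO genotype from i i × I^B i: 1/2 I^B i, 1/2 i i.
Crossing each possibility with the father I^A I^A and summing P(type A): 1/2·1/2 + 1/2·1 = 3/4.
Similarly for Rh via the mother's Rh distribution: P(Rh+) = 1.
Independent loci: 3/4 × 1 = 3/4.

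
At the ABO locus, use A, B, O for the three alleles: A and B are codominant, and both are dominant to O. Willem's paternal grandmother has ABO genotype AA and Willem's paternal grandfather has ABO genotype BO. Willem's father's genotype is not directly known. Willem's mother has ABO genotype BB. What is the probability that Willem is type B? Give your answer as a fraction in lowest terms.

Willem's father's ABO genotype from AA × BO: 1/2 AB, 1/2 AO.
Crossing each possibility with the mother BB and summing P(type B): 1/2·1/2 + 1/2·1/2 = 1/2.

1/2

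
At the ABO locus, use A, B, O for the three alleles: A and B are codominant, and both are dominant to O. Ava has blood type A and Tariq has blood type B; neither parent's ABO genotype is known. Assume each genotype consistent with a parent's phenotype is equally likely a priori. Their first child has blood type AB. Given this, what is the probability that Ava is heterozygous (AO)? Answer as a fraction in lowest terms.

Possible genotypes: Ava ∈ {AA, AO}; Tariq ∈ {BB, BO}.
Weight each parental genotype pair by prior × P(type-AB child):
  AA × BB: posterior weight 4/9.
  AA × BO: posterior weight 2/9.
  AO × BB: posterior weight 2/9.
  AO × BO: posterior weight 1/9.
Sum the posterior weight over pairs where Ava is AO: 1/3.

1/3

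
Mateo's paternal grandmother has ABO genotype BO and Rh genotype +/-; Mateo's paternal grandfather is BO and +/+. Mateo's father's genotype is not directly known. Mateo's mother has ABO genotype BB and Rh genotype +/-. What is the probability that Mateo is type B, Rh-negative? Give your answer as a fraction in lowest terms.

1/8

Mateo's father's ABO genotype from BO × BO: 1/4 BB, 1/2 BO, 1/4 OO.
Crossing each possibility with the mother BB and summing P(type B): 1/4·1 + 1/2·1 + 1/4·1 = 1.
Similarly for Rh via the father's Rh distribution: P(Rh-) = 1/8.
Independent loci: 1 × 1/8 = 1/8.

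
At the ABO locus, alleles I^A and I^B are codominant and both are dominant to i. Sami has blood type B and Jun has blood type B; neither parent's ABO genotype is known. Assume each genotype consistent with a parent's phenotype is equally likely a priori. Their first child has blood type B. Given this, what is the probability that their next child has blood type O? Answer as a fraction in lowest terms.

Possible genotypes: Sami ∈ {I^B I^B, I^B i}; Jun ∈ {I^B I^B, I^B i}.
Weight each parental genotype pair by prior × P(type-B child):
  I^B I^B × I^B I^B: posterior weight 4/15; P(next child type O) = 0.
  I^B I^B × I^B i: posterior weight 4/15; P(next child type O) = 0.
  I^B i × I^B I^B: posterior weight 4/15; P(next child type O) = 0.
  I^B i × I^B i: posterior weight 1/5; P(next child type O) = 1/4.
Weighted sum = 1/20.

1/20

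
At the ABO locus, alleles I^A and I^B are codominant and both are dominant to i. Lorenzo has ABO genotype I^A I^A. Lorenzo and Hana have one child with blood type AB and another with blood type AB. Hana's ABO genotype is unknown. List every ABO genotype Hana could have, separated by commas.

For each candidate genotype of Hana, check whether crossing it with I^A I^A can produce every observed child phenotype.
  I^A I^A → possible child types {A} ✗
  I^A I^B → possible child types {A, AB} ✓
  I^A i → possible child types {A} ✗
  I^B I^B → possible child types {AB} ✓
  I^B i → possible child types {A, AB} ✓
  i i → possible child types {A} ✗

I^A I^B, I^B I^B, I^B i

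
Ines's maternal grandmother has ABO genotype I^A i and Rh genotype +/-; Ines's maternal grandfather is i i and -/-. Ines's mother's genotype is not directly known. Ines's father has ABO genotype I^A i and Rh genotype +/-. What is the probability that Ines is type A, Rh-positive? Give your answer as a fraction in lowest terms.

25/64

Ines's mother's ABO genotype from I^A i × i i: 1/2 I^A i, 1/2 i i.
Crossing each possibility with the father I^A i and summing P(type A): 1/2·3/4 + 1/2·1/2 = 5/8.
Similarly for Rh via the mother's Rh distribution: P(Rh+) = 5/8.
Independent loci: 5/8 × 5/8 = 25/64.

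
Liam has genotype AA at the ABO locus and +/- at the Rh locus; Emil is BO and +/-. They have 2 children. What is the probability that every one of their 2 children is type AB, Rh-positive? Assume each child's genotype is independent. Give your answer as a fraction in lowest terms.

9/64

ABO cross AA × BO → 1/2 A, 1/2 AB.
Rh cross +/- × +/- → 3/4 Rh+, 1/4 Rh-; so P(type AB, Rh-positive) = 1/2 × 3/4 = 3/8 per child.
All 2 independent: (3/8)^2 = 9/64.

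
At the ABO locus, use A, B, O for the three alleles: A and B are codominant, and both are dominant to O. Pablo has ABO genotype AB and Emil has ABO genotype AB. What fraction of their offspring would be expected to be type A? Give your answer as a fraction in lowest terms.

ABO cross AB × AB → offspring phenotypes: 1/4 A, 1/4 B, 1/2 AB.
So P(type A) = 1/4.

1/4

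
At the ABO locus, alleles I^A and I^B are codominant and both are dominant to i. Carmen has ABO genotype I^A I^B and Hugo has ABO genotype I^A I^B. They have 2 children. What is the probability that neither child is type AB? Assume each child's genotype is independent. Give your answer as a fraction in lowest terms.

ABO cross I^A I^B × I^A I^B → 1/4 A, 1/4 B, 1/2 AB.
So P(type AB) = 1/2 per child.
P(not type AB) = 1/2 for one child; (1/2)^2 = 1/4.

1/4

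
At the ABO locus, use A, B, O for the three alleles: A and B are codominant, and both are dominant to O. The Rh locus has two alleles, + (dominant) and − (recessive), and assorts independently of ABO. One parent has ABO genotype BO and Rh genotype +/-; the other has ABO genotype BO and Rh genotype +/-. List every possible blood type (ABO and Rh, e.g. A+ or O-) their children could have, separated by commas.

O+, O-, B+, B-

Gametes from BO × BO give offspring ABO genotypes BB, BO, OO, i.e. phenotypes O, B.
Rh cross +/- × +/- → phenotypes Rh+, Rh-.
Combining independently: O+, O-, B+, B-.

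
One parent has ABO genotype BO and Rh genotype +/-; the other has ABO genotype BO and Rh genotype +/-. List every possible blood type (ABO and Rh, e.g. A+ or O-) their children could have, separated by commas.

Gametes from BO × BO give offspring ABO genotypes BB, BO, OO, i.e. phenotypes O, B.
Rh cross +/- × +/- → phenotypes Rh+, Rh-.
Combining independently: O+, O-, B+, B-.

O+, O-, B+, B-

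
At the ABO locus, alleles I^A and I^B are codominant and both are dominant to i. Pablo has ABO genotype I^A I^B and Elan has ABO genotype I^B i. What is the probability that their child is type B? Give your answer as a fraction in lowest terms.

ABO cross I^A I^B × I^B i → offspring phenotypes: 1/4 A, 1/2 B, 1/4 AB.
So P(type B) = 1/2.

1/2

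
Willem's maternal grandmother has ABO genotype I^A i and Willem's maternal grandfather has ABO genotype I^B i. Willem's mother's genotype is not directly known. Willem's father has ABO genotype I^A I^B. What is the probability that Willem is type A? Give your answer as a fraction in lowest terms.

3/8

Willem's mother's ABO genotype from I^A i × I^B i: 1/4 I^A I^B, 1/4 I^A i, 1/4 I^B i, 1/4 i i.
Crossing each possibility with the father I^A I^B and summing P(type A): 1/4·1/4 + 1/4·1/2 + 1/4·1/4 + 1/4·1/2 = 3/8.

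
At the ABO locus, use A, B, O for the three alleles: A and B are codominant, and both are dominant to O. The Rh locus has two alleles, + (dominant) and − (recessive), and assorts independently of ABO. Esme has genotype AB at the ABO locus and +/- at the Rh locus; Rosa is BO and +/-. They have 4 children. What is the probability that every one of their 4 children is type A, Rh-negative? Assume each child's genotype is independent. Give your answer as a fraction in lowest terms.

ABO cross AB × BO → 1/4 A, 1/2 B, 1/4 AB.
Rh cross +/- × +/- → 3/4 Rh+, 1/4 Rh-; so P(type A, Rh-negative) = 1/4 × 1/4 = 1/16 per child.
All 4 independent: (1/16)^4 = 1/65536.

1/65536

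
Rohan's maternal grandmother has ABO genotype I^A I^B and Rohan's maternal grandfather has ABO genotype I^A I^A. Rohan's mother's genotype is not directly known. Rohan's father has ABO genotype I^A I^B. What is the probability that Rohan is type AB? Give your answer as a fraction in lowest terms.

1/2

Rohan's mother's ABO genotype from I^A I^B × I^A I^A: 1/2 I^A I^A, 1/2 I^A I^B.
Crossing each possibility with the father I^A I^B and summing P(type AB): 1/2·1/2 + 1/2·1/2 = 1/2.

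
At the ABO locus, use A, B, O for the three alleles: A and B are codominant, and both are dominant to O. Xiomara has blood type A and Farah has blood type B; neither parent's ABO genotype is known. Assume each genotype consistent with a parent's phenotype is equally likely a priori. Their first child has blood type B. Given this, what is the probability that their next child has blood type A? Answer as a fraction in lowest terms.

1/12

Possible genotypes: Xiomara ∈ {AA, AO}; Farah ∈ {BB, BO}.
Weight each parental genotype pair by prior × P(type-B child):
  AO × BB: posterior weight 2/3; P(next child type A) = 0.
  AO × BO: posterior weight 1/3; P(next child type A) = 1/4.
Weighted sum = 1/12.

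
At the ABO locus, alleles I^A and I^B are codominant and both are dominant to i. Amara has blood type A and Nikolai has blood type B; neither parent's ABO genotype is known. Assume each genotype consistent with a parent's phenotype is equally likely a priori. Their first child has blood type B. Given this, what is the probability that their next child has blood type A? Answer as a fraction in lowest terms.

1/12

Possible genotypes: Amara ∈ {I^A I^A, I^A i}; Nikolai ∈ {I^B I^B, I^B i}.
Weight each parental genotype pair by prior × P(type-B child):
  I^A i × I^B I^B: posterior weight 2/3; P(next child type A) = 0.
  I^A i × I^B i: posterior weight 1/3; P(next child type A) = 1/4.
Weighted sum = 1/12.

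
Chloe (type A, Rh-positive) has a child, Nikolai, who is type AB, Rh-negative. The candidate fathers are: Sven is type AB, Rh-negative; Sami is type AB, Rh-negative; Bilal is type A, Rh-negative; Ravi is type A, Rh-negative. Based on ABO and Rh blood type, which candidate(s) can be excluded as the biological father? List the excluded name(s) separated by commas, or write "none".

A candidate is excluded only if no genotype consistent with his phenotype could produce a type AB, Rh-negative child with a type A, Rh-positive mother.
Bilal (type A, Rh-): no genotype consistent with that phenotype can produce a type-AB Rh- child with a type-A mother.
Ravi (type A, Rh-): no genotype consistent with that phenotype can produce a type-AB Rh- child with a type-A mother.

Bilal, Ravi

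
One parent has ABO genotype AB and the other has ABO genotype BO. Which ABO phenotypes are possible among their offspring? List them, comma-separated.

Gametes from AB × BO give offspring ABO genotypes AB, AO, BB, BO, i.e. phenotypes A, B, AB.

A, B, AB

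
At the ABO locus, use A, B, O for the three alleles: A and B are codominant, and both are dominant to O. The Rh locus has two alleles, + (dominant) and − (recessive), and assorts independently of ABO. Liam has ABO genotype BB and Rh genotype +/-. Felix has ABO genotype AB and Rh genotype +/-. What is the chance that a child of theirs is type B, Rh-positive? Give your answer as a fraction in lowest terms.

3/8

ABO cross BB × AB → offspring phenotypes: 1/2 B, 1/2 AB.
Rh cross +/- × +/- → 3/4 Rh+, 1/4 Rh-.
Independent loci: P(type B, Rh-positive) = 1/2 × 3/4 = 3/8.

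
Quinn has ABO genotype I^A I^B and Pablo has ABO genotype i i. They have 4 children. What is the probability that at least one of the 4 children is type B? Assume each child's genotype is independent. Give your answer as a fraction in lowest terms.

ABO cross I^A I^B × i i → 1/2 A, 1/2 B.
So P(type B) = 1/2 per child.
P(none) = (1/2)^4 = 1/16; P(at least one) = 1 − 1/16 = 15/16.

15/16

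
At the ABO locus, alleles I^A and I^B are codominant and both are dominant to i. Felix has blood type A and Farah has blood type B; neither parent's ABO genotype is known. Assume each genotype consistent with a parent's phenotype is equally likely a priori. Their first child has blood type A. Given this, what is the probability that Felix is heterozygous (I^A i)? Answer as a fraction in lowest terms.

Possible genotypes: Felix ∈ {I^A I^A, I^A i}; Farah ∈ {I^B I^B, I^B i}.
Weight each parental genotype pair by prior × P(type-A child):
  I^A I^A × I^B i: posterior weight 2/3.
  I^A i × I^B i: posterior weight 1/3.
Sum the posterior weight over pairs where Felix is I^A i: 1/3.

1/3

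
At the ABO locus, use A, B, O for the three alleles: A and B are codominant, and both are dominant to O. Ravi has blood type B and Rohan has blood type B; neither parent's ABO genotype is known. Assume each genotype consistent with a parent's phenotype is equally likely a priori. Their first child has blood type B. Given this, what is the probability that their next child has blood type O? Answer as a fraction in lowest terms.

1/20

Possible genotypes: Ravi ∈ {BB, BO}; Rohan ∈ {BB, BO}.
Weight each parental genotype pair by prior × P(type-B child):
  BB × BB: posterior weight 4/15; P(next child type O) = 0.
  BB × BO: posterior weight 4/15; P(next child type O) = 0.
  BO × BB: posterior weight 4/15; P(next child type O) = 0.
  BO × BO: posterior weight 1/5; P(next child type O) = 1/4.
Weighted sum = 1/20.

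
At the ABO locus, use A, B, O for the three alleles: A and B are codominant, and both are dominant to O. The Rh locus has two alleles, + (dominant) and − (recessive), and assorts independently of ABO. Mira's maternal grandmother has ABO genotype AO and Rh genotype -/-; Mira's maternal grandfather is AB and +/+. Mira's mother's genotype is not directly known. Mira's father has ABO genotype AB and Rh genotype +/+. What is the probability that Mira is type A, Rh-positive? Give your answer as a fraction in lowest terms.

Mira's mother's ABO genotype from AO × AB: 1/4 AA, 1/4 AB, 1/4 AO, 1/4 BO.
Crossing each possibility with the father AB and summing P(type A): 1/4·1/2 + 1/4·1/4 + 1/4·1/2 + 1/4·1/4 = 3/8.
Similarly for Rh via the mother's Rh distribution: P(Rh+) = 1.
Independent loci: 3/8 × 1 = 3/8.

3/8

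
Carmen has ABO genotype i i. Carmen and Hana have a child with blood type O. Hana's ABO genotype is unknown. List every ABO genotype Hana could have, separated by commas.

I^A i, I^B i, i i

For each candidate genotype of Hana, check whether crossing it with i i can produce every observed child phenotype.
  I^A I^A → possible child types {A} ✗
  I^A I^B → possible child types {A, B} ✗
  I^A i → possible child types {O, A} ✓
  I^B I^B → possible child types {B} ✗
  I^B i → possible child types {O, B} ✓
  i i → possible child types {O} ✓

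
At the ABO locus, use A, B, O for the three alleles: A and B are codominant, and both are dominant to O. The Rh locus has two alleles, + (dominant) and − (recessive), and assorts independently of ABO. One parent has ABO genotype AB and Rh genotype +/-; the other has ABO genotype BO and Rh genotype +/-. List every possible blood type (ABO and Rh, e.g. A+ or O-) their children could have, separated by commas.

Gametes from AB × BO give offspring ABO genotypes AB, AO, BB, BO, i.e. phenotypes A, B, AB.
Rh cross +/- × +/- → phenotypes Rh+, Rh-.
Combining independently: A+, A-, B+, B-, AB+, AB-.

A+, A-, B+, B-, AB+, AB-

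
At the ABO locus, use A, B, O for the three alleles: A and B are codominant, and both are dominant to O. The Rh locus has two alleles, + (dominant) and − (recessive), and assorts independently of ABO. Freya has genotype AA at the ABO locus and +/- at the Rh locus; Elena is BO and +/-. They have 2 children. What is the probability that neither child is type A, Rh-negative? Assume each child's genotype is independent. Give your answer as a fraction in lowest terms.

49/64

ABO cross AA × BO → 1/2 A, 1/2 AB.
Rh cross +/- × +/- → 3/4 Rh+, 1/4 Rh-; so P(type A, Rh-negative) = 1/2 × 1/4 = 1/8 per child.
P(not type A, Rh-negative) = 7/8 for one child; (7/8)^2 = 49/64.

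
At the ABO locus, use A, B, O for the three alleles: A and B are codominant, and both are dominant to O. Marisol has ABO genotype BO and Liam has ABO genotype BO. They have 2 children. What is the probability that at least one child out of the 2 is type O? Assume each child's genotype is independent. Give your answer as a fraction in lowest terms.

7/16

ABO cross BO × BO → 1/4 O, 3/4 B.
So P(type O) = 1/4 per child.
P(none) = (3/4)^2 = 9/16; P(at least one) = 1 − 9/16 = 7/16.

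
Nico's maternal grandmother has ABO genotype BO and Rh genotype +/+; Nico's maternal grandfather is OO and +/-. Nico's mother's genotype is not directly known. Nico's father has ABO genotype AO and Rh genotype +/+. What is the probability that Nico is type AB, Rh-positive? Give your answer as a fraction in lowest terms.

1/8

Nico's mother's ABO genotype from BO × OO: 1/2 BO, 1/2 OO.
Crossing each possibility with the father AO and summing P(type AB): 1/2·1/4 + 1/2·0 = 1/8.
Similarly for Rh via the mother's Rh distribution: P(Rh+) = 1.
Independent loci: 1/8 × 1 = 1/8.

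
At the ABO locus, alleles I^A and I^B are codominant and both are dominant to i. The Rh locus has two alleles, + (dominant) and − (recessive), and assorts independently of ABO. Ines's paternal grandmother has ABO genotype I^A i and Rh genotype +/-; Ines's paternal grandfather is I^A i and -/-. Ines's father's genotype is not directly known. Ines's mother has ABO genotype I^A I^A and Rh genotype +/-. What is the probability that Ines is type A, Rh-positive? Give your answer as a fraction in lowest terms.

5/8

Ines's father's ABO genotype from I^A i × I^A i: 1/4 I^A I^A, 1/2 I^A i, 1/4 i i.
Crossing each possibility with the mother I^A I^A and summing P(type A): 1/4·1 + 1/2·1 + 1/4·1 = 1.
Similarly for Rh via the father's Rh distribution: P(Rh+) = 5/8.
Independent loci: 1 × 5/8 = 5/8.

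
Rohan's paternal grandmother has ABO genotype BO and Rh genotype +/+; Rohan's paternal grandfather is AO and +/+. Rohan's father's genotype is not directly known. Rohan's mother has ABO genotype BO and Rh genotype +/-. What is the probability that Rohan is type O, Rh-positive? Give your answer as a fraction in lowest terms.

1/4

Rohan's father's ABO genotype from BO × AO: 1/4 AB, 1/4 AO, 1/4 BO, 1/4 OO.
Crossing each possibility with the mother BO and summing P(type O): 1/4·0 + 1/4·1/4 + 1/4·1/4 + 1/4·1/2 = 1/4.
Similarly for Rh via the father's Rh distribution: P(Rh+) = 1.
Independent loci: 1/4 × 1 = 1/4.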